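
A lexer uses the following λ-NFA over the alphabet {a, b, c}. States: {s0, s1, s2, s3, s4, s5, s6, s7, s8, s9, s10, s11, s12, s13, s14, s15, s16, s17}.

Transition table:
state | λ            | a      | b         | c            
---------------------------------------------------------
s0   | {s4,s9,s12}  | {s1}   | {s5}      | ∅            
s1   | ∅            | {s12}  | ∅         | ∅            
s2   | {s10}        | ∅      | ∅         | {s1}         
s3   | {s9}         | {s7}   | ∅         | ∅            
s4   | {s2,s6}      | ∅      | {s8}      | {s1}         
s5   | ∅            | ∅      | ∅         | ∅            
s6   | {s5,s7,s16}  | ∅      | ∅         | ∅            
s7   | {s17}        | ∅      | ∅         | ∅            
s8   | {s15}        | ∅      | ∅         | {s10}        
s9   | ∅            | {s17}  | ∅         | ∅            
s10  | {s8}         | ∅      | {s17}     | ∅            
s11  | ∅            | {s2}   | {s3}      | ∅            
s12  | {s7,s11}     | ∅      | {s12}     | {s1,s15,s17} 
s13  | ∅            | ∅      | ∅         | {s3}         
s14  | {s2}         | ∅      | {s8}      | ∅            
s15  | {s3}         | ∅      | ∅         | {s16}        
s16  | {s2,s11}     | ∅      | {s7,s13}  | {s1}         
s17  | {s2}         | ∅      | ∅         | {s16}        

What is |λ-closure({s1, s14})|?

8

Start with {s1, s14}.
From s14 via λ: add s2.
From s2 via λ: add s10.
From s10 via λ: add s8.
From s8 via λ: add s15.
From s15 via λ: add s3.
From s3 via λ: add s9.
λ-closure = {s1, s2, s3, s8, s9, s10, s14, s15}, which has 8 states.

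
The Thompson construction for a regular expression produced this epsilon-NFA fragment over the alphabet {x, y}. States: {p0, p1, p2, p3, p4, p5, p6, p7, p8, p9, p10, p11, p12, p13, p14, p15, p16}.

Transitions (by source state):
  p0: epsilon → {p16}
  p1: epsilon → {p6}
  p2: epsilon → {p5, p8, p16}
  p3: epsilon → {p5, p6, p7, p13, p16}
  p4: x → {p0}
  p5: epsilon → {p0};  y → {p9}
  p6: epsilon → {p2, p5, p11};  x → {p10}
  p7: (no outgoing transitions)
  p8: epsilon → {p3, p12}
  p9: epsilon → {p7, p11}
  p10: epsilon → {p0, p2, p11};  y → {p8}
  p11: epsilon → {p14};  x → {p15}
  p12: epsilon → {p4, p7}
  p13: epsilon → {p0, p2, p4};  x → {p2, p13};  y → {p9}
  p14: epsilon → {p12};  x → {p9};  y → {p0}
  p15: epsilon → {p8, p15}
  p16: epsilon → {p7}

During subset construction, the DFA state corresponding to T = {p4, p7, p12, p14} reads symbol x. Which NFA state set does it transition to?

{p0, p4, p7, p9, p11, p12, p14, p16}

p4 on x → {p0}.
p14 on x → {p9}.
No x-transition from p7, p12.
Union after reading x: {p0, p9}.
Now take the epsilon-closure:
From p0 via epsilon: add p16.
From p9 via epsilon: add p7, p11.
From p11 via epsilon: add p14.
From p14 via epsilon: add p12.
From p12 via epsilon: add p4.
No new states can be added; the closed set is {p0, p4, p7, p9, p11, p12, p14, p16}.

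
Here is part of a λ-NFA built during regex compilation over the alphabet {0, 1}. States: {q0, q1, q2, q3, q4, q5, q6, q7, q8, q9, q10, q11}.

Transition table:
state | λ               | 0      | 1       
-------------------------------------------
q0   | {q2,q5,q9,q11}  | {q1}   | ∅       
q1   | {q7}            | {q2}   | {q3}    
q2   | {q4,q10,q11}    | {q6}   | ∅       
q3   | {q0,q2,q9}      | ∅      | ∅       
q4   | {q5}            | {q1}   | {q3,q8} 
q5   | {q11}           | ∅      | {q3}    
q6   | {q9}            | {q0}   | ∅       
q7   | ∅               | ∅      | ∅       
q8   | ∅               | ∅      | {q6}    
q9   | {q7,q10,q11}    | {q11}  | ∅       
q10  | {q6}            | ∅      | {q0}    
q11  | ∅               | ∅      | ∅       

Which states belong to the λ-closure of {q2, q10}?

{q2, q4, q5, q6, q7, q9, q10, q11}

Start with {q2, q10}.
From q2 via λ: add q4, q11.
From q10 via λ: add q6.
From q4 via λ: add q5.
From q6 via λ: add q9.
From q9 via λ: add q7.
No new states can be added; the closed set is {q2, q4, q5, q6, q7, q9, q10, q11}.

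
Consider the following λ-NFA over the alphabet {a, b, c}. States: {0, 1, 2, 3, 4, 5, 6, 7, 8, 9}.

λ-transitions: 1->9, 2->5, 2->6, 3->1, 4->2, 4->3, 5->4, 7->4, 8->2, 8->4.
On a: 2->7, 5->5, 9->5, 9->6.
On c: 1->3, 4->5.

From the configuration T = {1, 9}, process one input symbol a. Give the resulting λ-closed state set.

{1, 2, 3, 4, 5, 6, 9}

9 on a → {5, 6}.
No a-transition from 1.
Union after reading a: {5, 6}.
Now take the λ-closure:
From 5 via λ: add 4.
From 4 via λ: add 2, 3.
From 3 via λ: add 1.
From 1 via λ: add 9.
No new states can be added; the closed set is {1, 2, 3, 4, 5, 6, 9}.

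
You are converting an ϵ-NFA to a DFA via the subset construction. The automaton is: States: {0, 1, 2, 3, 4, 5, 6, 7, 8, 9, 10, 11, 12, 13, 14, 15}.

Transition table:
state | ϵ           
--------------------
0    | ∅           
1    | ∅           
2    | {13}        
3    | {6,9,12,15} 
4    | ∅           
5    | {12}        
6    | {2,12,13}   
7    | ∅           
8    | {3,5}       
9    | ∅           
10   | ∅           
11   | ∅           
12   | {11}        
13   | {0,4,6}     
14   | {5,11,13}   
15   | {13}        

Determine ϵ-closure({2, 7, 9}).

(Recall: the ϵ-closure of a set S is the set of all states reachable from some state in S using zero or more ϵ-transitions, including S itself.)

Start with {2, 7, 9}.
From 2 via ϵ: add 13.
From 13 via ϵ: add 0, 4, 6.
From 6 via ϵ: add 12.
From 12 via ϵ: add 11.
No new states can be added; the closed set is {0, 2, 4, 6, 7, 9, 11, 12, 13}.

{0, 2, 4, 6, 7, 9, 11, 12, 13}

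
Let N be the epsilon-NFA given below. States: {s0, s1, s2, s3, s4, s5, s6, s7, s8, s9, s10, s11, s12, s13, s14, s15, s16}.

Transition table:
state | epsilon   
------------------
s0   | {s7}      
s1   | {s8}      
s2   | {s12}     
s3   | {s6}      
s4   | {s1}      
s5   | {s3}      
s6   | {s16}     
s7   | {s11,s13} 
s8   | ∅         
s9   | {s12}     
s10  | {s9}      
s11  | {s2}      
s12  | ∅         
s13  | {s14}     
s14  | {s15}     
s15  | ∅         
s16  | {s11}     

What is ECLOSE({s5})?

{s2, s3, s5, s6, s11, s12, s16}

Start with {s5}.
From s5 via epsilon: add s3.
From s3 via epsilon: add s6.
From s6 via epsilon: add s16.
From s16 via epsilon: add s11.
From s11 via epsilon: add s2.
From s2 via epsilon: add s12.
No new states can be added; the closed set is {s2, s3, s5, s6, s11, s12, s16}.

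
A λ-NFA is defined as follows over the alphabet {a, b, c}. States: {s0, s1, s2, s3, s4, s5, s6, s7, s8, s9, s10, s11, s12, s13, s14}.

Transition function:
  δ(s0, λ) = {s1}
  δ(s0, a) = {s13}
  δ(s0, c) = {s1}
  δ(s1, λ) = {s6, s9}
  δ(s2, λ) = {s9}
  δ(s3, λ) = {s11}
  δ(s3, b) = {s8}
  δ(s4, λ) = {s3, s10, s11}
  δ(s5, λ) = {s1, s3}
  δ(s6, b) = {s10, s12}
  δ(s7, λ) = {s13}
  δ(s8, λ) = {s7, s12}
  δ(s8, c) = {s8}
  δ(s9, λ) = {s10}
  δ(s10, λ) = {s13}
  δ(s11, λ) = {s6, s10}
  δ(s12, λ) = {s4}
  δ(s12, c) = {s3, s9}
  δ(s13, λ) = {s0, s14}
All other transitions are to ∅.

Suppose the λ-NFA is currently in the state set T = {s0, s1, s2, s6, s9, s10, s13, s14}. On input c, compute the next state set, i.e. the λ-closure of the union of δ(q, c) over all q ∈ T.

s0 on c → {s1}.
No c-transition from s1, s2, s6, s9, s10, s13, s14.
Union after reading c: {s1}.
Now take the λ-closure:
From s1 via λ: add s6, s9.
From s9 via λ: add s10.
From s10 via λ: add s13.
From s13 via λ: add s0, s14.
No new states can be added; the closed set is {s0, s1, s6, s9, s10, s13, s14}.

{s0, s1, s6, s9, s10, s13, s14}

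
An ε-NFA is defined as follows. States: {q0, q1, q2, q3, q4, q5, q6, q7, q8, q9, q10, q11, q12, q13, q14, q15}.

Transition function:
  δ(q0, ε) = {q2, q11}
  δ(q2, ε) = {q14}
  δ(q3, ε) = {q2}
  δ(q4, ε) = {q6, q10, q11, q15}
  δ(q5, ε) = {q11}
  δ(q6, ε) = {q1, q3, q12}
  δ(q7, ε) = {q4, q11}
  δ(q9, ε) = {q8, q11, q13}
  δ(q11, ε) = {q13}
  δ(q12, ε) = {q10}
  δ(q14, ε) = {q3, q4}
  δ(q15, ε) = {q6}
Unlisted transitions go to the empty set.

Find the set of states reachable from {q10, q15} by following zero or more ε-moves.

Start with {q10, q15}.
From q15 via ε: add q6.
From q6 via ε: add q1, q3, q12.
From q3 via ε: add q2.
From q2 via ε: add q14.
From q14 via ε: add q4.
From q4 via ε: add q11.
From q11 via ε: add q13.
No new states can be added; the closed set is {q1, q2, q3, q4, q6, q10, q11, q12, q13, q14, q15}.

{q1, q2, q3, q4, q6, q10, q11, q12, q13, q14, q15}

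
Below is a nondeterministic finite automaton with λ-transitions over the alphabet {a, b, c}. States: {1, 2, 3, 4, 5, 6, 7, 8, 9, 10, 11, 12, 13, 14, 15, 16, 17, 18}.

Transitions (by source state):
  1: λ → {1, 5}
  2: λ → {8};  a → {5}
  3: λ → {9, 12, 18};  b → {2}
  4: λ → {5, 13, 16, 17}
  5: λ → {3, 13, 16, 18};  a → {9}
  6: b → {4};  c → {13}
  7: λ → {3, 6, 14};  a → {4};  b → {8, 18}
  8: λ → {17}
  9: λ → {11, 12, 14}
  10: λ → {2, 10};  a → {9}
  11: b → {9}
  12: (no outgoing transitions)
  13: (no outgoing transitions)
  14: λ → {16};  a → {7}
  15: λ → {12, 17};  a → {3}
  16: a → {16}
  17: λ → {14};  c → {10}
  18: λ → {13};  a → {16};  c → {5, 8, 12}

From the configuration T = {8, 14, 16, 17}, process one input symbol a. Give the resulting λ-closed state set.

{3, 6, 7, 9, 11, 12, 13, 14, 16, 18}

14 on a → {7}.
16 on a → {16}.
No a-transition from 8, 17.
Union after reading a: {7, 16}.
Now take the λ-closure:
From 7 via λ: add 3, 6, 14.
From 3 via λ: add 9, 12, 18.
From 9 via λ: add 11.
From 18 via λ: add 13.
No new states can be added; the closed set is {3, 6, 7, 9, 11, 12, 13, 14, 16, 18}.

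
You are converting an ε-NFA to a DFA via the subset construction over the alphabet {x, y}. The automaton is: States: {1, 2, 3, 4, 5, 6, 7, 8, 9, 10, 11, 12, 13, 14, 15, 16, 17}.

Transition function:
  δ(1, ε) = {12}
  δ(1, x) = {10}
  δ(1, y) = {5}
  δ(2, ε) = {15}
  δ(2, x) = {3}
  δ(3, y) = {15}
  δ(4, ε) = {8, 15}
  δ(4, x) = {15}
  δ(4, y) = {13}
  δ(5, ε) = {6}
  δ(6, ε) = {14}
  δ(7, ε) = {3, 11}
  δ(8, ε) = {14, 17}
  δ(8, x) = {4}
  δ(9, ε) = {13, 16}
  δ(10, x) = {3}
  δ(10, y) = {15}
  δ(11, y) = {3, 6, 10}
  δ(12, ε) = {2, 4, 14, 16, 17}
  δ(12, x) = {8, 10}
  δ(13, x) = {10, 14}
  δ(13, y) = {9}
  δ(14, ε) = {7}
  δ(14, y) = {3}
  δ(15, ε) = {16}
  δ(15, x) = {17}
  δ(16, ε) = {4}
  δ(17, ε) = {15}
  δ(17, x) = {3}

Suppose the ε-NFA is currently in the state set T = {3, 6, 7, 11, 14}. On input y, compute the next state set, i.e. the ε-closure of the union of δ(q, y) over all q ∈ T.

{3, 4, 6, 7, 8, 10, 11, 14, 15, 16, 17}

3 on y → {15}.
11 on y → {3, 6, 10}.
14 on y → {3}.
No y-transition from 6, 7.
Union after reading y: {3, 6, 10, 15}.
Now take the ε-closure:
From 6 via ε: add 14.
From 15 via ε: add 16.
From 14 via ε: add 7.
From 16 via ε: add 4.
From 4 via ε: add 8.
From 7 via ε: add 11.
From 8 via ε: add 17.
No new states can be added; the closed set is {3, 4, 6, 7, 8, 10, 11, 14, 15, 16, 17}.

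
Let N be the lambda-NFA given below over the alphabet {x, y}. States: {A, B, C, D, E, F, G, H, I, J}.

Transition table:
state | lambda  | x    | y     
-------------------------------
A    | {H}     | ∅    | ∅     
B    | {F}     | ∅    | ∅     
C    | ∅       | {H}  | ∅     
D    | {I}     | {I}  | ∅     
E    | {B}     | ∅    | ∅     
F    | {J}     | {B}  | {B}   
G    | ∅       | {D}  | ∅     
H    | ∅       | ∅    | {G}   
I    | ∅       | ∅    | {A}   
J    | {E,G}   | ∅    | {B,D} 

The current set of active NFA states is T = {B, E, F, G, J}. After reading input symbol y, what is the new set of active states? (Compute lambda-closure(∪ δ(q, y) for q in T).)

F on y → {B}.
J on y → {B, D}.
No y-transition from B, E, G.
Union after reading y: {B, D}.
Now take the lambda-closure:
From B via lambda: add F.
From D via lambda: add I.
From F via lambda: add J.
From J via lambda: add E, G.
No new states can be added; the closed set is {B, D, E, F, G, I, J}.

{B, D, E, F, G, I, J}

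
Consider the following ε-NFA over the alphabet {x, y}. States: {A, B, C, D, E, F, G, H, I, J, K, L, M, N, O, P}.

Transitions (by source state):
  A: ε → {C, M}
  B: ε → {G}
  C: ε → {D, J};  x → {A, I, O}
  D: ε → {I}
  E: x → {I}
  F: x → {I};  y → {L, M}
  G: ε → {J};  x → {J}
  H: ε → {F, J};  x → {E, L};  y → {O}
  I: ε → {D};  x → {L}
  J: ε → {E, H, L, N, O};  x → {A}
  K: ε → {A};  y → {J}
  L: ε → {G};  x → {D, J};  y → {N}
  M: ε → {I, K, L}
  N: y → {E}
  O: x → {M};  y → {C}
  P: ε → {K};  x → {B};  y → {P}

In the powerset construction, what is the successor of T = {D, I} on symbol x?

I on x → {L}.
No x-transition from D.
Union after reading x: {L}.
Now take the ε-closure:
From L via ε: add G.
From G via ε: add J.
From J via ε: add E, H, N, O.
From H via ε: add F.
No new states can be added; the closed set is {E, F, G, H, J, L, N, O}.

{E, F, G, H, J, L, N, O}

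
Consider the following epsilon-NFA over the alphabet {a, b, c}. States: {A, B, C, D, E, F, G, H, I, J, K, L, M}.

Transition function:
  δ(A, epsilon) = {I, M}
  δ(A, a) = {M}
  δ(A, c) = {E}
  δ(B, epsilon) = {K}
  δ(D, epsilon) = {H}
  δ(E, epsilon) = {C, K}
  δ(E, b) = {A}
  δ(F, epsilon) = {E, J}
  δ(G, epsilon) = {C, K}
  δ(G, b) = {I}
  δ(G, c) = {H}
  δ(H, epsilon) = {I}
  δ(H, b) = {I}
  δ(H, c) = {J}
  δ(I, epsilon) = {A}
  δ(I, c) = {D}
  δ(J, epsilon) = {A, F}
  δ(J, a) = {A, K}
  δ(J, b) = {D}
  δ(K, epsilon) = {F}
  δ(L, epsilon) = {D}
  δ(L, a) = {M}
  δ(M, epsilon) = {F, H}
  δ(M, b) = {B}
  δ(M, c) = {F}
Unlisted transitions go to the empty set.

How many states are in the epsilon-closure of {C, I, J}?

Start with {C, I, J}.
From I via epsilon: add A.
From J via epsilon: add F.
From A via epsilon: add M.
From F via epsilon: add E.
From E via epsilon: add K.
From M via epsilon: add H.
epsilon-closure = {A, C, E, F, H, I, J, K, M}, which has 9 states.

9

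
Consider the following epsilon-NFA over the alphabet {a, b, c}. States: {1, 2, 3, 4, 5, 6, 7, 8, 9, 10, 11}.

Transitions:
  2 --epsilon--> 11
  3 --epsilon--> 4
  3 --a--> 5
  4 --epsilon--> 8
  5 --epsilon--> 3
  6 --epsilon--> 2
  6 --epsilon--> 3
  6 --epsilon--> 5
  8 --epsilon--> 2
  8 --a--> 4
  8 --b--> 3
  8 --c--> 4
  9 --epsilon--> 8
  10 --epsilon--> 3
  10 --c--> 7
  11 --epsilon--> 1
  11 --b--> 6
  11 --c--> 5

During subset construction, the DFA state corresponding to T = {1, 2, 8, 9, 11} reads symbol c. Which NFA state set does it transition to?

{1, 2, 3, 4, 5, 8, 11}

8 on c → {4}.
11 on c → {5}.
No c-transition from 1, 2, 9.
Union after reading c: {4, 5}.
Now take the epsilon-closure:
From 4 via epsilon: add 8.
From 5 via epsilon: add 3.
From 8 via epsilon: add 2.
From 2 via epsilon: add 11.
From 11 via epsilon: add 1.
No new states can be added; the closed set is {1, 2, 3, 4, 5, 8, 11}.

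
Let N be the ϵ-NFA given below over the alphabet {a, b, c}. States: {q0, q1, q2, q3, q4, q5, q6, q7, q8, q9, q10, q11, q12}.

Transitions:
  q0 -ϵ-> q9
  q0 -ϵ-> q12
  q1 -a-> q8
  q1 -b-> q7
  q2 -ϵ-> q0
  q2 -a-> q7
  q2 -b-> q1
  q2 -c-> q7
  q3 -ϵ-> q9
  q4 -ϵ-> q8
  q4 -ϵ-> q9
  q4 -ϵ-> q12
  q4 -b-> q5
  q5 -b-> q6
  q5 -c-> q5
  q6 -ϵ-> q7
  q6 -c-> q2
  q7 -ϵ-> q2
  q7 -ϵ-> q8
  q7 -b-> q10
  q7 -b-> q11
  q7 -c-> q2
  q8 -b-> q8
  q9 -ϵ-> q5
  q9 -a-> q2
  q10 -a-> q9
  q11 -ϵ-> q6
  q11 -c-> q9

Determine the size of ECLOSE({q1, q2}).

Start with {q1, q2}.
From q2 via ϵ: add q0.
From q0 via ϵ: add q9, q12.
From q9 via ϵ: add q5.
ϵ-closure = {q0, q1, q2, q5, q9, q12}, which has 6 states.

6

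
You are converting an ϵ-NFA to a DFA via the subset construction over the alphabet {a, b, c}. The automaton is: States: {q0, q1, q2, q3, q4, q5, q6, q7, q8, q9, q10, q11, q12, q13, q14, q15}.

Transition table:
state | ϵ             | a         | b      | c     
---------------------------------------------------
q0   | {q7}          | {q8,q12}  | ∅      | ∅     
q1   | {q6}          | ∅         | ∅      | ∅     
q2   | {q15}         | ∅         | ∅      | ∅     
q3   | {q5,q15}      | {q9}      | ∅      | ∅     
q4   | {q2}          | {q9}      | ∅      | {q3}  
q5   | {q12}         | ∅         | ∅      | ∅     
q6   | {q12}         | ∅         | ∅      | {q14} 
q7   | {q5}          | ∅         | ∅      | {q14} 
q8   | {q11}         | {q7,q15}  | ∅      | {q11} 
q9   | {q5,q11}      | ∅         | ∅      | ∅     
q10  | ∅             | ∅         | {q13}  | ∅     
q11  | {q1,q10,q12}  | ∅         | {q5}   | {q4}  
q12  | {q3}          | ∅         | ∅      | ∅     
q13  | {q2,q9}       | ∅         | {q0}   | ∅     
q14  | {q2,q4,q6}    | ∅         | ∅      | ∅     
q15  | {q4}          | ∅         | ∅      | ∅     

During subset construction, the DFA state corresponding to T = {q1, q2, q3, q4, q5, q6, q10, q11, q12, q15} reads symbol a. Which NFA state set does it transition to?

{q1, q2, q3, q4, q5, q6, q9, q10, q11, q12, q15}

q3 on a → {q9}.
q4 on a → {q9}.
No a-transition from q1, q2, q5, q6, q10, q11, q12, q15.
Union after reading a: {q9}.
Now take the ϵ-closure:
From q9 via ϵ: add q5, q11.
From q5 via ϵ: add q12.
From q11 via ϵ: add q1, q10.
From q1 via ϵ: add q6.
From q12 via ϵ: add q3.
From q3 via ϵ: add q15.
From q15 via ϵ: add q4.
From q4 via ϵ: add q2.
No new states can be added; the closed set is {q1, q2, q3, q4, q5, q6, q9, q10, q11, q12, q15}.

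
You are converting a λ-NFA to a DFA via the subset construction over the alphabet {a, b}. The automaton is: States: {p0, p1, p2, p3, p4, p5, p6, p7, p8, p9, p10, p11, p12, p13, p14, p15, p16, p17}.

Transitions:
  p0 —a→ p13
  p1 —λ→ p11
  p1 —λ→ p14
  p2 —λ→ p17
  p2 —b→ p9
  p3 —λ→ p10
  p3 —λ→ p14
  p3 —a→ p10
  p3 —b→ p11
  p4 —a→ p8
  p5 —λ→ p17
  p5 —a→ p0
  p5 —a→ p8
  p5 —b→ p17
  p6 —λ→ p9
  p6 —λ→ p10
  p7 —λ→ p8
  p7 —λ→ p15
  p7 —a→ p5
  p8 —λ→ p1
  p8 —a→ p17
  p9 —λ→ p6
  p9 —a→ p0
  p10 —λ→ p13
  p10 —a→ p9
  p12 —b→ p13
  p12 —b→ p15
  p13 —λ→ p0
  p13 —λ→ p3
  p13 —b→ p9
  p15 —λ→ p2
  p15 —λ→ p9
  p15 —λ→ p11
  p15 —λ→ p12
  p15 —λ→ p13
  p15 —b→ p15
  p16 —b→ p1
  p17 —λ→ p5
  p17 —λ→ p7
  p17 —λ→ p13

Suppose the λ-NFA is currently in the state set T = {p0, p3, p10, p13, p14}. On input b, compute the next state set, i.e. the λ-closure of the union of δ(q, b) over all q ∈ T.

p3 on b → {p11}.
p13 on b → {p9}.
No b-transition from p0, p10, p14.
Union after reading b: {p9, p11}.
Now take the λ-closure:
From p9 via λ: add p6.
From p6 via λ: add p10.
From p10 via λ: add p13.
From p13 via λ: add p0, p3.
From p3 via λ: add p14.
No new states can be added; the closed set is {p0, p3, p6, p9, p10, p11, p13, p14}.

{p0, p3, p6, p9, p10, p11, p13, p14}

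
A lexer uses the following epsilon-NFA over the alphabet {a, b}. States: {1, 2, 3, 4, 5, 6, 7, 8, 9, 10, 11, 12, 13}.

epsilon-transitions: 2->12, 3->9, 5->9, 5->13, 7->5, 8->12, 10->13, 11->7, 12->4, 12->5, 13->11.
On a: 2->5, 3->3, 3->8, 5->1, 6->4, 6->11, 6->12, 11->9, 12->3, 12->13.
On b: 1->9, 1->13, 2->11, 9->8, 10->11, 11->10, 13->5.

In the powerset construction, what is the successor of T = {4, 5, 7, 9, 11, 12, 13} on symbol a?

{1, 3, 5, 7, 9, 11, 13}

5 on a → {1}.
11 on a → {9}.
12 on a → {3, 13}.
No a-transition from 4, 7, 9, 13.
Union after reading a: {1, 3, 9, 13}.
Now take the epsilon-closure:
From 13 via epsilon: add 11.
From 11 via epsilon: add 7.
From 7 via epsilon: add 5.
No new states can be added; the closed set is {1, 3, 5, 7, 9, 11, 13}.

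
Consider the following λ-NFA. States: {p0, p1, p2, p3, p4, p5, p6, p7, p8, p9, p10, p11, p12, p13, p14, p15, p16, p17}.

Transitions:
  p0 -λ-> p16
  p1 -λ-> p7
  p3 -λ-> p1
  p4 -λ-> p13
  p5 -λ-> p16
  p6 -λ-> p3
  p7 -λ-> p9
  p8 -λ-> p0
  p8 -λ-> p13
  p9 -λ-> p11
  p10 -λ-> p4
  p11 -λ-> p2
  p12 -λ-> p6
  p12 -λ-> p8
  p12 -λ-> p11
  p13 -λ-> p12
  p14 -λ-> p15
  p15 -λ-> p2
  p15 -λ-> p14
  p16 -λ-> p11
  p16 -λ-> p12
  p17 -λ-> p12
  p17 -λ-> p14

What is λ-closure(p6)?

{p1, p2, p3, p6, p7, p9, p11}

Start with {p6}.
From p6 via λ: add p3.
From p3 via λ: add p1.
From p1 via λ: add p7.
From p7 via λ: add p9.
From p9 via λ: add p11.
From p11 via λ: add p2.
No new states can be added; the closed set is {p1, p2, p3, p6, p7, p9, p11}.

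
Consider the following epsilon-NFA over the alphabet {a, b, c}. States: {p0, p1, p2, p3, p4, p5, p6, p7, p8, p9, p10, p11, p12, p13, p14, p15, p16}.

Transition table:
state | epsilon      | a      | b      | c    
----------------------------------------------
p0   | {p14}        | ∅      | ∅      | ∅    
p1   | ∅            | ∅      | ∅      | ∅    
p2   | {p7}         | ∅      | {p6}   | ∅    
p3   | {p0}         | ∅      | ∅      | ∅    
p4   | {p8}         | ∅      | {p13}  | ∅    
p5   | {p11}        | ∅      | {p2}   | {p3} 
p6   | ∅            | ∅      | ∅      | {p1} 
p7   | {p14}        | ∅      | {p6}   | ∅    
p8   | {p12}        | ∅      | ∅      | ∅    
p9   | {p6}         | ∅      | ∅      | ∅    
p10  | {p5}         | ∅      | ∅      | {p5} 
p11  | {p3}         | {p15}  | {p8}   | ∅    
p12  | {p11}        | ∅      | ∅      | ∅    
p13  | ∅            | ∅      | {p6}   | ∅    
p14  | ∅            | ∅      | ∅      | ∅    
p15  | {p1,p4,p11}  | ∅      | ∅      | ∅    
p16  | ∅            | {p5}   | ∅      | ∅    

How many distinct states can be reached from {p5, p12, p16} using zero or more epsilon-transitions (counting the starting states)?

7

Start with {p5, p12, p16}.
From p5 via epsilon: add p11.
From p11 via epsilon: add p3.
From p3 via epsilon: add p0.
From p0 via epsilon: add p14.
epsilon-closure = {p0, p3, p5, p11, p12, p14, p16}, which has 7 states.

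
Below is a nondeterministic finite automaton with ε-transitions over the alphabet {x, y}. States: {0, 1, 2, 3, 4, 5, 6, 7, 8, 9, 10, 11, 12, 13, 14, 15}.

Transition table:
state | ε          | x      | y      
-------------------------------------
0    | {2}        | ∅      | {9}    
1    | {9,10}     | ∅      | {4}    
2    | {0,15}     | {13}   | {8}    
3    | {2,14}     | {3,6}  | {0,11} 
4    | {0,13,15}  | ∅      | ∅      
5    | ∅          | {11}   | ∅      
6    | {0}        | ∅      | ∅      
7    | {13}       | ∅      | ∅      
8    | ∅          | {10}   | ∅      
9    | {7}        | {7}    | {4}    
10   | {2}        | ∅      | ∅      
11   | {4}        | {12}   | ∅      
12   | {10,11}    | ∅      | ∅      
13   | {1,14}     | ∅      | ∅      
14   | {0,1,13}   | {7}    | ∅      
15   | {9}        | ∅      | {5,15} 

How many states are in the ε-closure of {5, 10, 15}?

10

Start with {5, 10, 15}.
From 10 via ε: add 2.
From 15 via ε: add 9.
From 2 via ε: add 0.
From 9 via ε: add 7.
From 7 via ε: add 13.
From 13 via ε: add 1, 14.
ε-closure = {0, 1, 2, 5, 7, 9, 10, 13, 14, 15}, which has 10 states.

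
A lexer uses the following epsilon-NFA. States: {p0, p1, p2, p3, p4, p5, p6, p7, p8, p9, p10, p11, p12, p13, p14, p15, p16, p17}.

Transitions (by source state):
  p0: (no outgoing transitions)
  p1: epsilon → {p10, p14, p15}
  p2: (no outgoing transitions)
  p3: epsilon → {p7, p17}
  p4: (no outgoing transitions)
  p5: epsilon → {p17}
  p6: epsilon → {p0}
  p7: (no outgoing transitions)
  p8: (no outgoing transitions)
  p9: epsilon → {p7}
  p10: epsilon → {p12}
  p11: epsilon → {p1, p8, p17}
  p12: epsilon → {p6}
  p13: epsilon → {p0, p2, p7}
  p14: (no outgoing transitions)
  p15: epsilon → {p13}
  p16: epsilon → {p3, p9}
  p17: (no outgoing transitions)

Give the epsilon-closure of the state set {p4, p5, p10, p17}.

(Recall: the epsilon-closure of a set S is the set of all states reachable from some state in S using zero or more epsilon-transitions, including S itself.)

{p0, p4, p5, p6, p10, p12, p17}

Start with {p4, p5, p10, p17}.
From p10 via epsilon: add p12.
From p12 via epsilon: add p6.
From p6 via epsilon: add p0.
No new states can be added; the closed set is {p0, p4, p5, p6, p10, p12, p17}.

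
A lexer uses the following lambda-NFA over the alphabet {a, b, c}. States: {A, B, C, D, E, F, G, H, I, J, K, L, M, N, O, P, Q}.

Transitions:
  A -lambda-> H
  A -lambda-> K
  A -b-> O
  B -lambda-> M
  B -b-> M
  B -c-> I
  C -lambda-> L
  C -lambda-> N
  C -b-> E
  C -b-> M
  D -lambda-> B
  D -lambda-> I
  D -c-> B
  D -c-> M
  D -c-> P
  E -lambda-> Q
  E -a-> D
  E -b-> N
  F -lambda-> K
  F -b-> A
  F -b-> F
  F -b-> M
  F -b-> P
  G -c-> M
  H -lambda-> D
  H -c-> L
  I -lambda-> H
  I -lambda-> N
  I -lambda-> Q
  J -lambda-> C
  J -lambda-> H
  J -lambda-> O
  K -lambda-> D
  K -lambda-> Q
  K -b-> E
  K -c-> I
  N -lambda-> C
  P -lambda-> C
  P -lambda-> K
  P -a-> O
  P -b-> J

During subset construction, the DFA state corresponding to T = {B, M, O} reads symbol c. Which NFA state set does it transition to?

{B, C, D, H, I, L, M, N, Q}

B on c → {I}.
No c-transition from M, O.
Union after reading c: {I}.
Now take the lambda-closure:
From I via lambda: add H, N, Q.
From H via lambda: add D.
From N via lambda: add C.
From C via lambda: add L.
From D via lambda: add B.
From B via lambda: add M.
No new states can be added; the closed set is {B, C, D, H, I, L, M, N, Q}.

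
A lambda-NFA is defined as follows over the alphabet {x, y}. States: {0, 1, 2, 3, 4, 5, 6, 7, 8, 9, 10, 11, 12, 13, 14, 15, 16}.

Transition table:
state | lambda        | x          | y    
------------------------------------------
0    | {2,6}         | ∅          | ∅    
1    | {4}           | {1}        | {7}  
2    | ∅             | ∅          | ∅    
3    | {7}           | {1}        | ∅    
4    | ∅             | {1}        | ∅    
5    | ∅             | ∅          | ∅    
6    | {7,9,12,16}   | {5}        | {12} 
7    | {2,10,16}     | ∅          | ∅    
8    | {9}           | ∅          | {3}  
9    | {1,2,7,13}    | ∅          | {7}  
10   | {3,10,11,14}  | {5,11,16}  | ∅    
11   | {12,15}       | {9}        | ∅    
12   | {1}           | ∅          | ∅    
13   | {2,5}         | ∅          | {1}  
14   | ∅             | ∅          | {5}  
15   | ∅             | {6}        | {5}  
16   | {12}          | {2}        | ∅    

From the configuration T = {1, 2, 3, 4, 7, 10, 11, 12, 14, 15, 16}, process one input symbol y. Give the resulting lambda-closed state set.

1 on y → {7}.
14 on y → {5}.
15 on y → {5}.
No y-transition from 2, 3, 4, 7, 10, 11, 12, 16.
Union after reading y: {5, 7}.
Now take the lambda-closure:
From 7 via lambda: add 2, 10, 16.
From 10 via lambda: add 3, 11, 14.
From 16 via lambda: add 12.
From 11 via lambda: add 15.
From 12 via lambda: add 1.
From 1 via lambda: add 4.
No new states can be added; the closed set is {1, 2, 3, 4, 5, 7, 10, 11, 12, 14, 15, 16}.

{1, 2, 3, 4, 5, 7, 10, 11, 12, 14, 15, 16}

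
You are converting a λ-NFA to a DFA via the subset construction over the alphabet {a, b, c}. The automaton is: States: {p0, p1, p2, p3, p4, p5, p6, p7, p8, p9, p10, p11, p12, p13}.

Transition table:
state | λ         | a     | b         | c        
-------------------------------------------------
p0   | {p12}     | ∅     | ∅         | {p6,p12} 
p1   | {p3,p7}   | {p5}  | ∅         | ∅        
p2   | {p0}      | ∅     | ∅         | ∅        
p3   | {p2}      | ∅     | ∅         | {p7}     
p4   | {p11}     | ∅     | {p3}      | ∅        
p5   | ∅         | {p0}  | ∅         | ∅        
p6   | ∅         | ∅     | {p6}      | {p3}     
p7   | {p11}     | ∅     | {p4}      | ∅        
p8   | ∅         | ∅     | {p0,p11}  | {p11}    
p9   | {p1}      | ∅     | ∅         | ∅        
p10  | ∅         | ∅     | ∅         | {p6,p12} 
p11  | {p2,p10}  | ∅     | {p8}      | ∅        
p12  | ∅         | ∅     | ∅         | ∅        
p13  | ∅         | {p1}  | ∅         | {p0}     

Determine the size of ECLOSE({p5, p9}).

Start with {p5, p9}.
From p9 via λ: add p1.
From p1 via λ: add p3, p7.
From p3 via λ: add p2.
From p7 via λ: add p11.
From p2 via λ: add p0.
From p11 via λ: add p10.
From p0 via λ: add p12.
λ-closure = {p0, p1, p2, p3, p5, p7, p9, p10, p11, p12}, which has 10 states.

10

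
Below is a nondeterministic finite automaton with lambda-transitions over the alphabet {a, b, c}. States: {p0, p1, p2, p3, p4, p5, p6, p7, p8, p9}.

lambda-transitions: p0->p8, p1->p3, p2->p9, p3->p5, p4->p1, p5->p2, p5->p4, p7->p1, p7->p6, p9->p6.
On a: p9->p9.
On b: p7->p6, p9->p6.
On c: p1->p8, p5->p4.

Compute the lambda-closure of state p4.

{p1, p2, p3, p4, p5, p6, p9}

Start with {p4}.
From p4 via lambda: add p1.
From p1 via lambda: add p3.
From p3 via lambda: add p5.
From p5 via lambda: add p2.
From p2 via lambda: add p9.
From p9 via lambda: add p6.
No new states can be added; the closed set is {p1, p2, p3, p4, p5, p6, p9}.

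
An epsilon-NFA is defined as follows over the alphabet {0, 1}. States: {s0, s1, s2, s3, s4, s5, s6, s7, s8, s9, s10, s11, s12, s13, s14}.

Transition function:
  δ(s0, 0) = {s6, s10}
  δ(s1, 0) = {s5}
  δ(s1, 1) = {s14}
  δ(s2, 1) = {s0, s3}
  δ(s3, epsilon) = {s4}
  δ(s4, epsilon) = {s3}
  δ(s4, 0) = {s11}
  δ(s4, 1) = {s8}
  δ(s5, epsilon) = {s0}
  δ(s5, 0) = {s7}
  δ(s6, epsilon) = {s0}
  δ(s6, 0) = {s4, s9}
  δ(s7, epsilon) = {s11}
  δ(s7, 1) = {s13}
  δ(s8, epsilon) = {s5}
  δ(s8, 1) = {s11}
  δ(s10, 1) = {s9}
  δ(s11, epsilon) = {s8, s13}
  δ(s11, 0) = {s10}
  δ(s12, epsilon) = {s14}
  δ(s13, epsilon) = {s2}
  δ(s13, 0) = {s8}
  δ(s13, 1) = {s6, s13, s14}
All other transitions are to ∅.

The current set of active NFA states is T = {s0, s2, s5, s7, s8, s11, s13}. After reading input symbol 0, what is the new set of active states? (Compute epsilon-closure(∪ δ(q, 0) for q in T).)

s0 on 0 → {s6, s10}.
s5 on 0 → {s7}.
s11 on 0 → {s10}.
s13 on 0 → {s8}.
No 0-transition from s2, s7, s8.
Union after reading 0: {s6, s7, s8, s10}.
Now take the epsilon-closure:
From s6 via epsilon: add s0.
From s7 via epsilon: add s11.
From s8 via epsilon: add s5.
From s11 via epsilon: add s13.
From s13 via epsilon: add s2.
No new states can be added; the closed set is {s0, s2, s5, s6, s7, s8, s10, s11, s13}.

{s0, s2, s5, s6, s7, s8, s10, s11, s13}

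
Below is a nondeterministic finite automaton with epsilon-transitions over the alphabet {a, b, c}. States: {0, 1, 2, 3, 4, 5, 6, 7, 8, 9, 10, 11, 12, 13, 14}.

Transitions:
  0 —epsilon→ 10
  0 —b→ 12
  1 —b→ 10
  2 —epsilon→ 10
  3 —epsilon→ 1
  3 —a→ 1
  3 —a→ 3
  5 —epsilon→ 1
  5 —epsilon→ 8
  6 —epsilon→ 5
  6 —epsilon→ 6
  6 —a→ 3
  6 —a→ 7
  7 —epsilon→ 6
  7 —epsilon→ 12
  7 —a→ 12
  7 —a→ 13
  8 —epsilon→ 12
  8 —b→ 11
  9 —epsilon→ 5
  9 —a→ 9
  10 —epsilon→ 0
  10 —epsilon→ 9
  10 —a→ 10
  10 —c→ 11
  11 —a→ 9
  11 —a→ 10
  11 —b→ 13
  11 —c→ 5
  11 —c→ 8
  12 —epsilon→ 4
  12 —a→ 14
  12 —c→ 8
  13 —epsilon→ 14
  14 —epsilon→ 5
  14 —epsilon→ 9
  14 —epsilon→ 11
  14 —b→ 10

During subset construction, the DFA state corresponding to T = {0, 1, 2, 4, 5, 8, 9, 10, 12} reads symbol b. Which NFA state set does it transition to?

0 on b → {12}.
1 on b → {10}.
8 on b → {11}.
No b-transition from 2, 4, 5, 9, 10, 12.
Union after reading b: {10, 11, 12}.
Now take the epsilon-closure:
From 10 via epsilon: add 0, 9.
From 12 via epsilon: add 4.
From 9 via epsilon: add 5.
From 5 via epsilon: add 1, 8.
No new states can be added; the closed set is {0, 1, 4, 5, 8, 9, 10, 11, 12}.

{0, 1, 4, 5, 8, 9, 10, 11, 12}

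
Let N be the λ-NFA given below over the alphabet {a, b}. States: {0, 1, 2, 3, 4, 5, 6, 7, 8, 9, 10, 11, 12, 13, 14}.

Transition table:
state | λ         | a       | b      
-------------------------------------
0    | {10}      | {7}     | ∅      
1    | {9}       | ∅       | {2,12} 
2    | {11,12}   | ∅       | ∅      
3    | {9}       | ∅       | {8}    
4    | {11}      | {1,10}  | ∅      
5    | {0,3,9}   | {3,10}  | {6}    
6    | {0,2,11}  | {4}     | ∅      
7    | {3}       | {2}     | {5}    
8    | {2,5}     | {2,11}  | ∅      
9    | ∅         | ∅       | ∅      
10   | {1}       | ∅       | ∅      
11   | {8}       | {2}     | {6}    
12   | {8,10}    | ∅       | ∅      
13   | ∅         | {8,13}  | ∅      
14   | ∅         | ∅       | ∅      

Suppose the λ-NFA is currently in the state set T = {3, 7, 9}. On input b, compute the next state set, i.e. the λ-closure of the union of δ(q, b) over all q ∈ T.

3 on b → {8}.
7 on b → {5}.
No b-transition from 9.
Union after reading b: {5, 8}.
Now take the λ-closure:
From 5 via λ: add 0, 3, 9.
From 8 via λ: add 2.
From 0 via λ: add 10.
From 2 via λ: add 11, 12.
From 10 via λ: add 1.
No new states can be added; the closed set is {0, 1, 2, 3, 5, 8, 9, 10, 11, 12}.

{0, 1, 2, 3, 5, 8, 9, 10, 11, 12}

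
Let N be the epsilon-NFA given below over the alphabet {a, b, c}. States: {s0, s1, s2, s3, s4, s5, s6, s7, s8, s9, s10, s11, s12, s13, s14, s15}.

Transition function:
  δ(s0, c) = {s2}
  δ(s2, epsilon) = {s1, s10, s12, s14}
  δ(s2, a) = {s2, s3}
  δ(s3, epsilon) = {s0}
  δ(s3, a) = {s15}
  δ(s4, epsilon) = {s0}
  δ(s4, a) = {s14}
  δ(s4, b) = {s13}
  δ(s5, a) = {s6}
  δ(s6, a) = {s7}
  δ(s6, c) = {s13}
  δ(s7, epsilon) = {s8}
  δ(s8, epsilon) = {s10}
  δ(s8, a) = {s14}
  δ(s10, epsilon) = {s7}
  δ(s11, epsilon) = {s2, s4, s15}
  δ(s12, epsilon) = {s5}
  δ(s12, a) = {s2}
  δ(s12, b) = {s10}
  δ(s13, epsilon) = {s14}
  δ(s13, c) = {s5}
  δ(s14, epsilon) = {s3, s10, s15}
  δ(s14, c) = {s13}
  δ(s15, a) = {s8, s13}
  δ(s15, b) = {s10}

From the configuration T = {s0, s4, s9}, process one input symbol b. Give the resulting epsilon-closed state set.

{s0, s3, s7, s8, s10, s13, s14, s15}

s4 on b → {s13}.
No b-transition from s0, s9.
Union after reading b: {s13}.
Now take the epsilon-closure:
From s13 via epsilon: add s14.
From s14 via epsilon: add s3, s10, s15.
From s3 via epsilon: add s0.
From s10 via epsilon: add s7.
From s7 via epsilon: add s8.
No new states can be added; the closed set is {s0, s3, s7, s8, s10, s13, s14, s15}.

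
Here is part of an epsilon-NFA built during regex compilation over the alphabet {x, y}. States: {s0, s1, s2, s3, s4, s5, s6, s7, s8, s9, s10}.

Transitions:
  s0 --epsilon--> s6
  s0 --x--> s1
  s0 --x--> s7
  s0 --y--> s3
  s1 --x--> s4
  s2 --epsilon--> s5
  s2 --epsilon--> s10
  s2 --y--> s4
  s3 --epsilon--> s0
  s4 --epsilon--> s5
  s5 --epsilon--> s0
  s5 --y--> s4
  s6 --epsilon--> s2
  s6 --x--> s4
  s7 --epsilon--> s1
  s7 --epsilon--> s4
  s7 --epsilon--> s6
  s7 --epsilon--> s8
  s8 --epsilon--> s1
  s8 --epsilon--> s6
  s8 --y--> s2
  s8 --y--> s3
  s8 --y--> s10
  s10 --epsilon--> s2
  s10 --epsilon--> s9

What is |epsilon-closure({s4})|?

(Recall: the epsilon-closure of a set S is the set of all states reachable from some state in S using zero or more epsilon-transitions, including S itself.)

Start with {s4}.
From s4 via epsilon: add s5.
From s5 via epsilon: add s0.
From s0 via epsilon: add s6.
From s6 via epsilon: add s2.
From s2 via epsilon: add s10.
From s10 via epsilon: add s9.
epsilon-closure = {s0, s2, s4, s5, s6, s9, s10}, which has 7 states.

7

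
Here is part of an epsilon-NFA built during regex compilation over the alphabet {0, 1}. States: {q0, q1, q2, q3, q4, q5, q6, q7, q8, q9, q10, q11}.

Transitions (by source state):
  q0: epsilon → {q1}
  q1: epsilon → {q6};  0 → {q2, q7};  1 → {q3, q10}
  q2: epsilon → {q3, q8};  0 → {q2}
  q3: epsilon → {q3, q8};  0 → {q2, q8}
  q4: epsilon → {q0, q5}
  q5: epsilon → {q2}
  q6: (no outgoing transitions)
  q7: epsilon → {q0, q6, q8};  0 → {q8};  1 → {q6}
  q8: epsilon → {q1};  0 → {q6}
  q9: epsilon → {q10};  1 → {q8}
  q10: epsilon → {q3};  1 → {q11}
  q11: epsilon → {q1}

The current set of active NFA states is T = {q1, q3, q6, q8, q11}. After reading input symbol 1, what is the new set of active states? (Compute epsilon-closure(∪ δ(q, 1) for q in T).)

q1 on 1 → {q3, q10}.
No 1-transition from q3, q6, q8, q11.
Union after reading 1: {q3, q10}.
Now take the epsilon-closure:
From q3 via epsilon: add q8.
From q8 via epsilon: add q1.
From q1 via epsilon: add q6.
No new states can be added; the closed set is {q1, q3, q6, q8, q10}.

{q1, q3, q6, q8, q10}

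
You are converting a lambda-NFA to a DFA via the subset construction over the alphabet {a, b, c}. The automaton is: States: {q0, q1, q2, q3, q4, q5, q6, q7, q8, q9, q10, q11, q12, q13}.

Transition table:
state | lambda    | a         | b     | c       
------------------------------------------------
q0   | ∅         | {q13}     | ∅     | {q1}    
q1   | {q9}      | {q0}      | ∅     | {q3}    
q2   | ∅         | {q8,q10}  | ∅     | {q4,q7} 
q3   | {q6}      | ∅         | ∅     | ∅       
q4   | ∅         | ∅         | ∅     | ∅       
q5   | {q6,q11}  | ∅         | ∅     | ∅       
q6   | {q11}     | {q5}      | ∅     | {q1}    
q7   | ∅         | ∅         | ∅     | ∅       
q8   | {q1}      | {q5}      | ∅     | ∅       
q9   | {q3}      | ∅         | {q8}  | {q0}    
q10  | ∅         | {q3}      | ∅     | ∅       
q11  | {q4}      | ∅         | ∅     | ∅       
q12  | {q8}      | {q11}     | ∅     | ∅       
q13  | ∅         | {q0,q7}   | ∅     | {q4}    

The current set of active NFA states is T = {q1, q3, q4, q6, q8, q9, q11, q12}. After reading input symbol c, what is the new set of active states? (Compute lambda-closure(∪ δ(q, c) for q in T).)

{q0, q1, q3, q4, q6, q9, q11}

q1 on c → {q3}.
q6 on c → {q1}.
q9 on c → {q0}.
No c-transition from q3, q4, q8, q11, q12.
Union after reading c: {q0, q1, q3}.
Now take the lambda-closure:
From q1 via lambda: add q9.
From q3 via lambda: add q6.
From q6 via lambda: add q11.
From q11 via lambda: add q4.
No new states can be added; the closed set is {q0, q1, q3, q4, q6, q9, q11}.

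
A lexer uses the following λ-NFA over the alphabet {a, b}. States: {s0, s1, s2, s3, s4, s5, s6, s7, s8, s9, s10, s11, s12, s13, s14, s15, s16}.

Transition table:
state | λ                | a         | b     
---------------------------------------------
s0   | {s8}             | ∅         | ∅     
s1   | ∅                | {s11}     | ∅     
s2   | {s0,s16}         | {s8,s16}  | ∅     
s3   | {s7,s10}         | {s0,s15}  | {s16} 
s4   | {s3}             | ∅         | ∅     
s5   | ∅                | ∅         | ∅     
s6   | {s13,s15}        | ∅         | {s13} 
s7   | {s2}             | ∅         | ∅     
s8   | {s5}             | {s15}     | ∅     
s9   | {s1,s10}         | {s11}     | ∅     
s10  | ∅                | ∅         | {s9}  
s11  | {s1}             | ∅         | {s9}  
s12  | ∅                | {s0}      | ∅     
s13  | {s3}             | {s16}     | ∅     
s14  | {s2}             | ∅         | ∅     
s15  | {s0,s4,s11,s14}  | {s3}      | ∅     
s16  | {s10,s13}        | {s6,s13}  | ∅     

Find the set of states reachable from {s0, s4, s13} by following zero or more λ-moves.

Start with {s0, s4, s13}.
From s0 via λ: add s8.
From s4 via λ: add s3.
From s3 via λ: add s7, s10.
From s8 via λ: add s5.
From s7 via λ: add s2.
From s2 via λ: add s16.
No new states can be added; the closed set is {s0, s2, s3, s4, s5, s7, s8, s10, s13, s16}.

{s0, s2, s3, s4, s5, s7, s8, s10, s13, s16}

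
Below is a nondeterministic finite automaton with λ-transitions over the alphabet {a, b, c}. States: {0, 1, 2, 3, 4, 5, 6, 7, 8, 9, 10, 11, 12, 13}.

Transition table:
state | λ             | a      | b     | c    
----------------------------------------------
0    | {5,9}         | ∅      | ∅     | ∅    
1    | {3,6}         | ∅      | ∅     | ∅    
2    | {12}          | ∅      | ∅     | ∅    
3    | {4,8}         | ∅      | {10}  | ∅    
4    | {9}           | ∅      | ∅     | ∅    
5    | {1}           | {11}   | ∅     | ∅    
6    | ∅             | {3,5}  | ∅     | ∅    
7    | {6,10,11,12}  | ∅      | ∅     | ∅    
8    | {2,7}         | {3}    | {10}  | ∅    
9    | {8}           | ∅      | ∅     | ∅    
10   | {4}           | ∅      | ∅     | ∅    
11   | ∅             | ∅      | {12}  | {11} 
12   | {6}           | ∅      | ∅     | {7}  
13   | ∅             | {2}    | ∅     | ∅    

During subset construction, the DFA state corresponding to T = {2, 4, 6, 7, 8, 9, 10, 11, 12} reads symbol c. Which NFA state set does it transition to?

11 on c → {11}.
12 on c → {7}.
No c-transition from 2, 4, 6, 7, 8, 9, 10.
Union after reading c: {7, 11}.
Now take the λ-closure:
From 7 via λ: add 6, 10, 12.
From 10 via λ: add 4.
From 4 via λ: add 9.
From 9 via λ: add 8.
From 8 via λ: add 2.
No new states can be added; the closed set is {2, 4, 6, 7, 8, 9, 10, 11, 12}.

{2, 4, 6, 7, 8, 9, 10, 11, 12}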